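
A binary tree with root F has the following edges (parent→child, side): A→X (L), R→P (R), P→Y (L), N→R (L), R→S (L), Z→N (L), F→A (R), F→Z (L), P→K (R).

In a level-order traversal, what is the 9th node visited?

Y

Level-order visits nodes level by level from the root, left to right within each level.
Level 0: F
Level 1: Z, A
Level 2: N, X
Level 3: R
Level 4: S, P
Level 5: Y, K
Full level-order sequence: F, Z, A, N, X, R, S, P, Y, K.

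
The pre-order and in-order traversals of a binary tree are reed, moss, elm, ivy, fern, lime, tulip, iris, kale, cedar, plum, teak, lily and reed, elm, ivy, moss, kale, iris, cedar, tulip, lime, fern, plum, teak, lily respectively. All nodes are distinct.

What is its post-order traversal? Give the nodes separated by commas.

ivy, elm, kale, cedar, iris, tulip, lime, lily, teak, plum, fern, moss, reed

The first element of pre-order is the root; it splits in-order into left and right subtrees.
Root reed: left subtree has 0 nodes { }, right has 12 {elm, ivy, moss, kale, iris, cedar, tulip, lime, fern, plum, teak, lily}.
  Root moss: left subtree has 2 nodes {elm, ivy}, right has 9 {kale, iris, cedar, tulip, lime, fern, plum, teak, lily}.
    Root elm: left subtree has 0 nodes { }, right has 1 {ivy}.
    Root fern: left subtree has 5 nodes {kale, iris, cedar, tulip, lime}, right has 3 {plum, teak, lily}.
      Root lime: left subtree has 4 nodes {kale, iris, cedar, tulip}, right has 0 { }.
        Root tulip: left subtree has 3 nodes {kale, iris, cedar}, right has 0 { }.
          Root iris: left subtree has 1 node {kale}, right has 1 {cedar}.
      Root plum: left subtree has 0 nodes { }, right has 2 {teak, lily}.
        Root teak: left subtree has 0 nodes { }, right has 1 {lily}.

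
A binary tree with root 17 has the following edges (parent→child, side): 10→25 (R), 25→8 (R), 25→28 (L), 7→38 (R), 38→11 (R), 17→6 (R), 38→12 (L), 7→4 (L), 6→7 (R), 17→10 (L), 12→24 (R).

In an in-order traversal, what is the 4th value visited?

In-order visits the left subtree, then the node, then the right subtree.
At 17: go left to 10.
  At 10: no left child.
  Visit 10.
  At 10: go right to 25.
    At 25: go left to 28.
      28 is a leaf — visit 28.
    Visit 25.
    At 25: go right to 8.
      8 is a leaf — visit 8.
Visit 17.
At 17: go right to 6.
  At 6: no left child.
  Visit 6.
  At 6: go right to 7.
    At 7: go left to 4.
      4 is a leaf — visit 4.
    Visit 7.
    At 7: go right to 38.
      At 38: go left to 12.
        At 12: no left child.
        Visit 12.
        At 12: go right to 24.
          24 is a leaf — visit 24.
      Visit 38.
      At 38: go right to 11.
        11 is a leaf — visit 11.
Full in-order sequence: 10, 28, 25, 8, 17, 6, 4, 7, 12, 24, 38, 11.

8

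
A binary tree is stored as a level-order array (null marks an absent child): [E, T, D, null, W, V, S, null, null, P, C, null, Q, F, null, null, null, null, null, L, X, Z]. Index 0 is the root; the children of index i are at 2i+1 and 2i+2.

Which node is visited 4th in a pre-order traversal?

P

Pre-order visits the node, then its left subtree, then its right subtree.
Visit E.
At E: go left to T.
  Visit T.
  At T: no left child.
  At T: go right to W.
    Visit W.
    At W: go left to P.
      Visit P.
      At P: go left to L.
        L is a leaf — visit L.
      At P: go right to X.
        X is a leaf — visit X.
    At W: go right to C.
      Visit C.
      At C: go left to Z.
        Z is a leaf — visit Z.
      At C: no right child.
At E: go right to D.
  Visit D.
  At D: go left to V.
    Visit V.
    At V: no left child.
    At V: go right to Q.
      Q is a leaf — visit Q.
  At D: go right to S.
    Visit S.
    At S: go left to F.
      F is a leaf — visit F.
    At S: no right child.
Full pre-order sequence: E, T, W, P, L, X, C, Z, D, V, Q, S, F.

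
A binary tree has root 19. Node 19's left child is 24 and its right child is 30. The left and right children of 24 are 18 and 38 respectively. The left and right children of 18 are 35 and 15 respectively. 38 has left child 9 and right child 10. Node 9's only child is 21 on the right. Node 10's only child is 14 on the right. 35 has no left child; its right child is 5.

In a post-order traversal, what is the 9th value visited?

Post-order visits the left subtree, then the right subtree, then the node.
At 19: go left to 24.
  At 24: go left to 18.
    At 18: go left to 35.
      At 35: no left child.
      At 35: go right to 5.
        5 is a leaf — visit 5.
      Visit 35.
    At 18: go right to 15.
      15 is a leaf — visit 15.
    Visit 18.
  At 24: go right to 38.
    At 38: go left to 9.
      At 9: no left child.
      At 9: go right to 21.
        21 is a leaf — visit 21.
      Visit 9.
    At 38: go right to 10.
      At 10: no left child.
      At 10: go right to 14.
        14 is a leaf — visit 14.
      Visit 10.
    Visit 38.
  Visit 24.
At 19: go right to 30.
  30 is a leaf — visit 30.
Visit 19.
Full post-order sequence: 5, 35, 15, 18, 21, 9, 14, 10, 38, 24, 30, 19.

38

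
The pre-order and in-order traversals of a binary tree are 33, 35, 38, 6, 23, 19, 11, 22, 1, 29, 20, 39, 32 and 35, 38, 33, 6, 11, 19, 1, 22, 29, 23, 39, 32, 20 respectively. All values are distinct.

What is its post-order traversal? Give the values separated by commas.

The first element of pre-order is the root; it splits in-order into left and right subtrees.
Root 33: left subtree has 2 nodes {35, 38}, right has 10 {6, 11, 19, 1, 22, 29, 23, 39, 32, 20}.
  Root 35: left subtree has 0 nodes { }, right has 1 {38}.
  Root 6: left subtree has 0 nodes { }, right has 9 {11, 19, 1, 22, 29, 23, 39, 32, 20}.
    Root 23: left subtree has 5 nodes {11, 19, 1, 22, 29}, right has 3 {39, 32, 20}.
      Root 19: left subtree has 1 node {11}, right has 3 {1, 22, 29}.
        Root 22: left subtree has 1 node {1}, right has 1 {29}.
      Root 20: left subtree has 2 nodes {39, 32}, right has 0 { }.
        Root 39: left subtree has 0 nodes { }, right has 1 {32}.

38, 35, 11, 1, 29, 22, 19, 32, 39, 20, 23, 6, 33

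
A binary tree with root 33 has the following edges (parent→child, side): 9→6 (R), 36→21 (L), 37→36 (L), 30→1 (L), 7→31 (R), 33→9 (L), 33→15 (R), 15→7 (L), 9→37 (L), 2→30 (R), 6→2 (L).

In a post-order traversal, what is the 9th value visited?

Post-order visits the left subtree, then the right subtree, then the node.
At 33: go left to 9.
  At 9: go left to 37.
    At 37: go left to 36.
      At 36: go left to 21.
        21 is a leaf — visit 21.
      At 36: no right child.
      Visit 36.
    At 37: no right child.
    Visit 37.
  At 9: go right to 6.
    At 6: go left to 2.
      At 2: no left child.
      At 2: go right to 30.
        At 30: go left to 1.
          1 is a leaf — visit 1.
        At 30: no right child.
        Visit 30.
      Visit 2.
    At 6: no right child.
    Visit 6.
  Visit 9.
At 33: go right to 15.
  At 15: go left to 7.
    At 7: no left child.
    At 7: go right to 31.
      31 is a leaf — visit 31.
    Visit 7.
  At 15: no right child.
  Visit 15.
Visit 33.
Full post-order sequence: 21, 36, 37, 1, 30, 2, 6, 9, 31, 7, 15, 33.

31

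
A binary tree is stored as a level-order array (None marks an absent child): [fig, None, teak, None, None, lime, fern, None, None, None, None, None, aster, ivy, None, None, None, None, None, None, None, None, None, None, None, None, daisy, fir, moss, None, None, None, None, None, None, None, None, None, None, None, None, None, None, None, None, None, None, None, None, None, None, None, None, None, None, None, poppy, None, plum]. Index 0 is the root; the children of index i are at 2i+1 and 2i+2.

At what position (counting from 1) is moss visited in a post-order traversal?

7

Post-order visits the left subtree, then the right subtree, then the node.
At fig: no left child.
At fig: go right to teak.
  At teak: go left to lime.
    At lime: no left child.
    At lime: go right to aster.
      At aster: no left child.
      At aster: go right to daisy.
        daisy is a leaf — visit daisy.
      Visit aster.
    Visit lime.
  At teak: go right to fern.
    At fern: go left to ivy.
      At ivy: go left to fir.
        At fir: no left child.
        At fir: go right to poppy.
          poppy is a leaf — visit poppy.
        Visit fir.
      At ivy: go right to moss.
        At moss: no left child.
        At moss: go right to plum.
          plum is a leaf — visit plum.
        Visit moss.
      Visit ivy.
    At fern: no right child.
    Visit fern.
  Visit teak.
Visit fig.
Full post-order sequence: daisy, aster, lime, poppy, fir, plum, moss, ivy, fern, teak, fig.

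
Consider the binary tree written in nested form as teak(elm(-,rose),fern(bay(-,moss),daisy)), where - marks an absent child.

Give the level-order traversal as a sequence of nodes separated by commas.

Level-order visits nodes level by level from the root, left to right within each level.
Level 0: teak
Level 1: elm, fern
Level 2: rose, bay, daisy
Level 3: moss

teak, elm, fern, rose, bay, daisy, moss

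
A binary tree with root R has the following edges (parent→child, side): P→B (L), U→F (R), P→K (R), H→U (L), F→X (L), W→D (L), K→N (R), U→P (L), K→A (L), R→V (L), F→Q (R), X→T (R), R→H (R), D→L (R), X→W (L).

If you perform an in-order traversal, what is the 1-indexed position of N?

7

In-order visits the left subtree, then the node, then the right subtree.
At R: go left to V.
  V is a leaf — visit V.
Visit R.
At R: go right to H.
  At H: go left to U.
    At U: go left to P.
      At P: go left to B.
        B is a leaf — visit B.
      Visit P.
      At P: go right to K.
        At K: go left to A.
          A is a leaf — visit A.
        Visit K.
        At K: go right to N.
          N is a leaf — visit N.
    Visit U.
    At U: go right to F.
      At F: go left to X.
        At X: go left to W.
          At W: go left to D.
            At D: no left child.
            Visit D.
            At D: go right to L.
              L is a leaf — visit L.
          Visit W.
          At W: no right child.
        Visit X.
        At X: go right to T.
          T is a leaf — visit T.
      Visit F.
      At F: go right to Q.
        Q is a leaf — visit Q.
  Visit H.
  At H: no right child.
Full in-order sequence: V, R, B, P, A, K, N, U, D, L, W, X, T, F, Q, H.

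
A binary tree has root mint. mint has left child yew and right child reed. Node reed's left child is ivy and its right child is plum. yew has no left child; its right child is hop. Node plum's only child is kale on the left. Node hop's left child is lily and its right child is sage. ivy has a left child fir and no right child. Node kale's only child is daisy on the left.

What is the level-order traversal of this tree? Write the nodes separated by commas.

mint, yew, reed, hop, ivy, plum, lily, sage, fir, kale, daisy

Level-order visits nodes level by level from the root, left to right within each level.
Level 0: mint
Level 1: yew, reed
Level 2: hop, ivy, plum
Level 3: lily, sage, fir, kale
Level 4: daisy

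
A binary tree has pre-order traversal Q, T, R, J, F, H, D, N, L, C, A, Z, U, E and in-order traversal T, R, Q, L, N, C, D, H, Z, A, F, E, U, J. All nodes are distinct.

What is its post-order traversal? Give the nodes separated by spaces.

R T L C N D Z A H E U F J Q

The first element of pre-order is the root; it splits in-order into left and right subtrees.
Root Q: left subtree has 2 nodes {T, R}, right has 11 {L, N, C, D, H, Z, A, F, E, U, J}.
  Root T: left subtree has 0 nodes { }, right has 1 {R}.
  Root J: left subtree has 10 nodes {L, N, C, D, H, Z, A, F, E, U}, right has 0 { }.
    Root F: left subtree has 7 nodes {L, N, C, D, H, Z, A}, right has 2 {E, U}.
      Root H: left subtree has 4 nodes {L, N, C, D}, right has 2 {Z, A}.
        Root D: left subtree has 3 nodes {L, N, C}, right has 0 { }.
          Root N: left subtree has 1 node {L}, right has 1 {C}.
        Root A: left subtree has 1 node {Z}, right has 0 { }.
      Root U: left subtree has 1 node {E}, right has 0 { }.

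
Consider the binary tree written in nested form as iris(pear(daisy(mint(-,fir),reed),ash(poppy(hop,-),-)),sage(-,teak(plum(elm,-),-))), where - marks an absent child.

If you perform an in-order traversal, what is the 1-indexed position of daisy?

In-order visits the left subtree, then the node, then the right subtree.
At iris: go left to pear.
  At pear: go left to daisy.
    At daisy: go left to mint.
      At mint: no left child.
      Visit mint.
      At mint: go right to fir.
        fir is a leaf — visit fir.
    Visit daisy.
    At daisy: go right to reed.
      reed is a leaf — visit reed.
  Visit pear.
  At pear: go right to ash.
    At ash: go left to poppy.
      At poppy: go left to hop.
        hop is a leaf — visit hop.
      Visit poppy.
      At poppy: no right child.
    Visit ash.
    At ash: no right child.
Visit iris.
At iris: go right to sage.
  At sage: no left child.
  Visit sage.
  At sage: go right to teak.
    At teak: go left to plum.
      At plum: go left to elm.
        elm is a leaf — visit elm.
      Visit plum.
      At plum: no right child.
    Visit teak.
    At teak: no right child.
Full in-order sequence: mint, fir, daisy, reed, pear, hop, poppy, ash, iris, sage, elm, plum, teak.

3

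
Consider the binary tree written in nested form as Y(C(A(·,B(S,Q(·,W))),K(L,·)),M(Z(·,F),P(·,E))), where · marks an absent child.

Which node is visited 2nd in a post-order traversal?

W

Post-order visits the left subtree, then the right subtree, then the node.
At Y: go left to C.
  At C: go left to A.
    At A: no left child.
    At A: go right to B.
      At B: go left to S.
        S is a leaf — visit S.
      At B: go right to Q.
        At Q: no left child.
        At Q: go right to W.
          W is a leaf — visit W.
        Visit Q.
      Visit B.
    Visit A.
  At C: go right to K.
    At K: go left to L.
      L is a leaf — visit L.
    At K: no right child.
    Visit K.
  Visit C.
At Y: go right to M.
  At M: go left to Z.
    At Z: no left child.
    At Z: go right to F.
      F is a leaf — visit F.
    Visit Z.
  At M: go right to P.
    At P: no left child.
    At P: go right to E.
      E is a leaf — visit E.
    Visit P.
  Visit M.
Visit Y.
Full post-order sequence: S, W, Q, B, A, L, K, C, F, Z, E, P, M, Y.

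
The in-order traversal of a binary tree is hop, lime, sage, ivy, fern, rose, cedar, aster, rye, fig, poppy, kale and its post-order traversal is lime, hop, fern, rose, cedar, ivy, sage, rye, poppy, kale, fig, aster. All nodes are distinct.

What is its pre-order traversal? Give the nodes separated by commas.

aster, sage, hop, lime, ivy, cedar, rose, fern, fig, rye, kale, poppy

The last element of post-order is the root; it splits in-order into left and right subtrees.
Root aster: left subtree has 7 nodes {hop, lime, sage, ivy, fern, rose, cedar}, right has 4 {rye, fig, poppy, kale}.
  Root sage: left subtree has 2 nodes {hop, lime}, right has 4 {ivy, fern, rose, cedar}.
    Root hop: left subtree has 0 nodes { }, right has 1 {lime}.
    Root ivy: left subtree has 0 nodes { }, right has 3 {fern, rose, cedar}.
      Root cedar: left subtree has 2 nodes {fern, rose}, right has 0 { }.
        Root rose: left subtree has 1 node {fern}, right has 0 { }.
  Root fig: left subtree has 1 node {rye}, right has 2 {poppy, kale}.
    Root kale: left subtree has 1 node {poppy}, right has 0 { }.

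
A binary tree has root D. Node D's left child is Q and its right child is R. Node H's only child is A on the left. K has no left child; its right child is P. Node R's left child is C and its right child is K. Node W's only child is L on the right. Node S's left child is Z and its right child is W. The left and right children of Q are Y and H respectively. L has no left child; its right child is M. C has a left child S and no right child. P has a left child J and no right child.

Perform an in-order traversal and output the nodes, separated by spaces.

In-order visits the left subtree, then the node, then the right subtree.
At D: go left to Q.
  At Q: go left to Y.
    Y is a leaf — visit Y.
  Visit Q.
  At Q: go right to H.
    At H: go left to A.
      A is a leaf — visit A.
    Visit H.
    At H: no right child.
Visit D.
At D: go right to R.
  At R: go left to C.
    At C: go left to S.
      At S: go left to Z.
        Z is a leaf — visit Z.
      Visit S.
      At S: go right to W.
        At W: no left child.
        Visit W.
        At W: go right to L.
          At L: no left child.
          Visit L.
          At L: go right to M.
            M is a leaf — visit M.
    Visit C.
    At C: no right child.
  Visit R.
  At R: go right to K.
    At K: no left child.
    Visit K.
    At K: go right to P.
      At P: go left to J.
        J is a leaf — visit J.
      Visit P.
      At P: no right child.

Y Q A H D Z S W L M C R K J P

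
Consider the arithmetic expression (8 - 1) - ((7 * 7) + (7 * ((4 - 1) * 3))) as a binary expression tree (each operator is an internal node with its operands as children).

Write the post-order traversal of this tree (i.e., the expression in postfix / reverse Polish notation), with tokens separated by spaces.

Post-order on an expression tree gives postfix notation: for each operator, emit left operand, right operand, then the operator.

8 1 - 7 7 * 7 4 1 - 3 * * + -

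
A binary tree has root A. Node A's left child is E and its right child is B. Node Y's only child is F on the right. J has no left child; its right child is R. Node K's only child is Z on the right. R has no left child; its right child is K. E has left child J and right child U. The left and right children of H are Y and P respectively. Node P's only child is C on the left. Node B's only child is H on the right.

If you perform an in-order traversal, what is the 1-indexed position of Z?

4

In-order visits the left subtree, then the node, then the right subtree.
At A: go left to E.
  At E: go left to J.
    At J: no left child.
    Visit J.
    At J: go right to R.
      At R: no left child.
      Visit R.
      At R: go right to K.
        At K: no left child.
        Visit K.
        At K: go right to Z.
          Z is a leaf — visit Z.
  Visit E.
  At E: go right to U.
    U is a leaf — visit U.
Visit A.
At A: go right to B.
  At B: no left child.
  Visit B.
  At B: go right to H.
    At H: go left to Y.
      At Y: no left child.
      Visit Y.
      At Y: go right to F.
        F is a leaf — visit F.
    Visit H.
    At H: go right to P.
      At P: go left to C.
        C is a leaf — visit C.
      Visit P.
      At P: no right child.
Full in-order sequence: J, R, K, Z, E, U, A, B, Y, F, H, C, P.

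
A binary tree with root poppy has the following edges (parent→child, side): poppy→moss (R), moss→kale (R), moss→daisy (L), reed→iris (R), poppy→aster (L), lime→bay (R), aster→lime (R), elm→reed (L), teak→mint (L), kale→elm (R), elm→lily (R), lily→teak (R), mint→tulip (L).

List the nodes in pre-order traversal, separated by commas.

Pre-order visits the node, then its left subtree, then its right subtree.
Visit poppy.
At poppy: go left to aster.
  Visit aster.
  At aster: no left child.
  At aster: go right to lime.
    Visit lime.
    At lime: no left child.
    At lime: go right to bay.
      bay is a leaf — visit bay.
At poppy: go right to moss.
  Visit moss.
  At moss: go left to daisy.
    daisy is a leaf — visit daisy.
  At moss: go right to kale.
    Visit kale.
    At kale: no left child.
    At kale: go right to elm.
      Visit elm.
      At elm: go left to reed.
        Visit reed.
        At reed: no left child.
        At reed: go right to iris.
          iris is a leaf — visit iris.
      At elm: go right to lily.
        Visit lily.
        At lily: no left child.
        At lily: go right to teak.
          Visit teak.
          At teak: go left to mint.
            Visit mint.
            At mint: go left to tulip.
              tulip is a leaf — visit tulip.
            At mint: no right child.
          At teak: no right child.

poppy, aster, lime, bay, moss, daisy, kale, elm, reed, iris, lily, teak, mint, tulip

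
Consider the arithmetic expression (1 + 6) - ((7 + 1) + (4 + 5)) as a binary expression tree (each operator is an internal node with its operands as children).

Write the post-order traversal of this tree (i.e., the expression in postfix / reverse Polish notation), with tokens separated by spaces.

1 6 + 7 1 + 4 5 + + -

Post-order on an expression tree gives postfix notation: for each operator, emit left operand, right operand, then the operator.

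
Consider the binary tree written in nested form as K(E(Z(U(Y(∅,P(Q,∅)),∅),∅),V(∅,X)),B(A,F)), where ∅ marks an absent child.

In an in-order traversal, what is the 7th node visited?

V

In-order visits the left subtree, then the node, then the right subtree.
At K: go left to E.
  At E: go left to Z.
    At Z: go left to U.
      At U: go left to Y.
        At Y: no left child.
        Visit Y.
        At Y: go right to P.
          At P: go left to Q.
            Q is a leaf — visit Q.
          Visit P.
          At P: no right child.
      Visit U.
      At U: no right child.
    Visit Z.
    At Z: no right child.
  Visit E.
  At E: go right to V.
    At V: no left child.
    Visit V.
    At V: go right to X.
      X is a leaf — visit X.
Visit K.
At K: go right to B.
  At B: go left to A.
    A is a leaf — visit A.
  Visit B.
  At B: go right to F.
    F is a leaf — visit F.
Full in-order sequence: Y, Q, P, U, Z, E, V, X, K, A, B, F.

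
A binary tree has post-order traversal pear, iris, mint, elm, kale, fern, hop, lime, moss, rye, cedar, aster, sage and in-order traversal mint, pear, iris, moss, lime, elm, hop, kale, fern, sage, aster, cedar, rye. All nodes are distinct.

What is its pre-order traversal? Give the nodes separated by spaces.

The last element of post-order is the root; it splits in-order into left and right subtrees.
Root sage: left subtree has 9 nodes {mint, pear, iris, moss, lime, elm, hop, kale, fern}, right has 3 {aster, cedar, rye}.
  Root moss: left subtree has 3 nodes {mint, pear, iris}, right has 5 {lime, elm, hop, kale, fern}.
    Root mint: left subtree has 0 nodes { }, right has 2 {pear, iris}.
      Root iris: left subtree has 1 node {pear}, right has 0 { }.
    Root lime: left subtree has 0 nodes { }, right has 4 {elm, hop, kale, fern}.
      Root hop: left subtree has 1 node {elm}, right has 2 {kale, fern}.
        Root fern: left subtree has 1 node {kale}, right has 0 { }.
  Root aster: left subtree has 0 nodes { }, right has 2 {cedar, rye}.
    Root cedar: left subtree has 0 nodes { }, right has 1 {rye}.

sage moss mint iris pear lime hop elm fern kale aster cedar rye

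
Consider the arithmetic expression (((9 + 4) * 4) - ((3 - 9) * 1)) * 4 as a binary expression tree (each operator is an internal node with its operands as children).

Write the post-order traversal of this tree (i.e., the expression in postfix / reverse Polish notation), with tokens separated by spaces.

Post-order on an expression tree gives postfix notation: for each operator, emit left operand, right operand, then the operator.

9 4 + 4 * 3 9 - 1 * - 4 *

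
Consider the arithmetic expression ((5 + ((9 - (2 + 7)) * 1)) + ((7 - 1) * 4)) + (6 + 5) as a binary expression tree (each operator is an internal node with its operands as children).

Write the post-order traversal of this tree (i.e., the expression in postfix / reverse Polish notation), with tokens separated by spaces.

5 9 2 7 + - 1 * + 7 1 - 4 * + 6 5 + +

Post-order on an expression tree gives postfix notation: for each operator, emit left operand, right operand, then the operator.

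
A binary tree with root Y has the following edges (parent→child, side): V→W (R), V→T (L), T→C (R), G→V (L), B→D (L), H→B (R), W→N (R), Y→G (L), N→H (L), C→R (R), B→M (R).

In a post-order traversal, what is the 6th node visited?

B

Post-order visits the left subtree, then the right subtree, then the node.
At Y: go left to G.
  At G: go left to V.
    At V: go left to T.
      At T: no left child.
      At T: go right to C.
        At C: no left child.
        At C: go right to R.
          R is a leaf — visit R.
        Visit C.
      Visit T.
    At V: go right to W.
      At W: no left child.
      At W: go right to N.
        At N: go left to H.
          At H: no left child.
          At H: go right to B.
            At B: go left to D.
              D is a leaf — visit D.
            At B: go right to M.
              M is a leaf — visit M.
            Visit B.
          Visit H.
        At N: no right child.
        Visit N.
      Visit W.
    Visit V.
  At G: no right child.
  Visit G.
At Y: no right child.
Visit Y.
Full post-order sequence: R, C, T, D, M, B, H, N, W, V, G, Y.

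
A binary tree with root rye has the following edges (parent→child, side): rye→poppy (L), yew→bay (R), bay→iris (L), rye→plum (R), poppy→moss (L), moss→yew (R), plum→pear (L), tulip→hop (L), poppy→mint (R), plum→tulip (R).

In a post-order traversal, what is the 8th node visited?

Post-order visits the left subtree, then the right subtree, then the node.
At rye: go left to poppy.
  At poppy: go left to moss.
    At moss: no left child.
    At moss: go right to yew.
      At yew: no left child.
      At yew: go right to bay.
        At bay: go left to iris.
          iris is a leaf — visit iris.
        At bay: no right child.
        Visit bay.
      Visit yew.
    Visit moss.
  At poppy: go right to mint.
    mint is a leaf — visit mint.
  Visit poppy.
At rye: go right to plum.
  At plum: go left to pear.
    pear is a leaf — visit pear.
  At plum: go right to tulip.
    At tulip: go left to hop.
      hop is a leaf — visit hop.
    At tulip: no right child.
    Visit tulip.
  Visit plum.
Visit rye.
Full post-order sequence: iris, bay, yew, moss, mint, poppy, pear, hop, tulip, plum, rye.

hop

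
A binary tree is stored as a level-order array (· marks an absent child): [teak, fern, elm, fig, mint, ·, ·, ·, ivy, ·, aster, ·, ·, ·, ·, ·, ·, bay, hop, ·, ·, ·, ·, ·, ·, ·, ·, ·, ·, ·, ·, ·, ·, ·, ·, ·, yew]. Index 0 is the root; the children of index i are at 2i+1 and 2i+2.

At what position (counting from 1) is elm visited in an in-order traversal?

10

In-order visits the left subtree, then the node, then the right subtree.
At teak: go left to fern.
  At fern: go left to fig.
    At fig: no left child.
    Visit fig.
    At fig: go right to ivy.
      At ivy: go left to bay.
        At bay: no left child.
        Visit bay.
        At bay: go right to yew.
          yew is a leaf — visit yew.
      Visit ivy.
      At ivy: go right to hop.
        hop is a leaf — visit hop.
  Visit fern.
  At fern: go right to mint.
    At mint: no left child.
    Visit mint.
    At mint: go right to aster.
      aster is a leaf — visit aster.
Visit teak.
At teak: go right to elm.
  elm is a leaf — visit elm.
Full in-order sequence: fig, bay, yew, ivy, hop, fern, mint, aster, teak, elm.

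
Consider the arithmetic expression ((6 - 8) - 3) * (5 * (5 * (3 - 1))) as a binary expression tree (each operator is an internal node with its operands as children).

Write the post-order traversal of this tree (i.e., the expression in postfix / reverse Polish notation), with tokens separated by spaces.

6 8 - 3 - 5 5 3 1 - * * *

Post-order on an expression tree gives postfix notation: for each operator, emit left operand, right operand, then the operator.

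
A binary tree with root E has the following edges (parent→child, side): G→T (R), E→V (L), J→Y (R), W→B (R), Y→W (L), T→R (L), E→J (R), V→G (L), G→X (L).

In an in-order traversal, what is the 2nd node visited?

In-order visits the left subtree, then the node, then the right subtree.
At E: go left to V.
  At V: go left to G.
    At G: go left to X.
      X is a leaf — visit X.
    Visit G.
    At G: go right to T.
      At T: go left to R.
        R is a leaf — visit R.
      Visit T.
      At T: no right child.
  Visit V.
  At V: no right child.
Visit E.
At E: go right to J.
  At J: no left child.
  Visit J.
  At J: go right to Y.
    At Y: go left to W.
      At W: no left child.
      Visit W.
      At W: go right to B.
        B is a leaf — visit B.
    Visit Y.
    At Y: no right child.
Full in-order sequence: X, G, R, T, V, E, J, W, B, Y.

G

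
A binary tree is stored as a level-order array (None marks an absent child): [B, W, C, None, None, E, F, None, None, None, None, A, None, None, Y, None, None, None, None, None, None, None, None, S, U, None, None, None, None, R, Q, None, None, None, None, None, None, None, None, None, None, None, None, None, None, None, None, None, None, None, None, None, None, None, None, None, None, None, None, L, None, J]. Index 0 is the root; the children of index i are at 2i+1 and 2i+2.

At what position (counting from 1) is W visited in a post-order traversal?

1

Post-order visits the left subtree, then the right subtree, then the node.
At B: go left to W.
  W is a leaf — visit W.
At B: go right to C.
  At C: go left to E.
    At E: go left to A.
      At A: go left to S.
        S is a leaf — visit S.
      At A: go right to U.
        U is a leaf — visit U.
      Visit A.
    At E: no right child.
    Visit E.
  At C: go right to F.
    At F: no left child.
    At F: go right to Y.
      At Y: go left to R.
        At R: go left to L.
          L is a leaf — visit L.
        At R: no right child.
        Visit R.
      At Y: go right to Q.
        At Q: go left to J.
          J is a leaf — visit J.
        At Q: no right child.
        Visit Q.
      Visit Y.
    Visit F.
  Visit C.
Visit B.
Full post-order sequence: W, S, U, A, E, L, R, J, Q, Y, F, C, B.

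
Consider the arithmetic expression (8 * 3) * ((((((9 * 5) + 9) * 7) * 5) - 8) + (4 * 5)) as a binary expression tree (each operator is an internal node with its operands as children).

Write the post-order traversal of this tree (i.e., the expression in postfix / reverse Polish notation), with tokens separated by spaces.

8 3 * 9 5 * 9 + 7 * 5 * 8 - 4 5 * + *

Post-order on an expression tree gives postfix notation: for each operator, emit left operand, right operand, then the operator.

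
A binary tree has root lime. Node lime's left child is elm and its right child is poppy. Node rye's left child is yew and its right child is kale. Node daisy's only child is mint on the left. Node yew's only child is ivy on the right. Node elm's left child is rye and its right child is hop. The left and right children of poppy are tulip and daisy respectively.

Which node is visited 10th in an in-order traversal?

mint

In-order visits the left subtree, then the node, then the right subtree.
At lime: go left to elm.
  At elm: go left to rye.
    At rye: go left to yew.
      At yew: no left child.
      Visit yew.
      At yew: go right to ivy.
        ivy is a leaf — visit ivy.
    Visit rye.
    At rye: go right to kale.
      kale is a leaf — visit kale.
  Visit elm.
  At elm: go right to hop.
    hop is a leaf — visit hop.
Visit lime.
At lime: go right to poppy.
  At poppy: go left to tulip.
    tulip is a leaf — visit tulip.
  Visit poppy.
  At poppy: go right to daisy.
    At daisy: go left to mint.
      mint is a leaf — visit mint.
    Visit daisy.
    At daisy: no right child.
Full in-order sequence: yew, ivy, rye, kale, elm, hop, lime, tulip, poppy, mint, daisy.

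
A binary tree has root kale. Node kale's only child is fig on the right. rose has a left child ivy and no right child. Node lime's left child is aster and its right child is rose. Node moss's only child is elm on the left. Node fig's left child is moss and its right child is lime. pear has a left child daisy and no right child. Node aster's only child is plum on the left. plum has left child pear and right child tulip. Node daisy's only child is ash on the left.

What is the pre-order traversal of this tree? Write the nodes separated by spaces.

Pre-order visits the node, then its left subtree, then its right subtree.
Visit kale.
At kale: no left child.
At kale: go right to fig.
  Visit fig.
  At fig: go left to moss.
    Visit moss.
    At moss: go left to elm.
      elm is a leaf — visit elm.
    At moss: no right child.
  At fig: go right to lime.
    Visit lime.
    At lime: go left to aster.
      Visit aster.
      At aster: go left to plum.
        Visit plum.
        At plum: go left to pear.
          Visit pear.
          At pear: go left to daisy.
            Visit daisy.
            At daisy: go left to ash.
              ash is a leaf — visit ash.
            At daisy: no right child.
          At pear: no right child.
        At plum: go right to tulip.
          tulip is a leaf — visit tulip.
      At aster: no right child.
    At lime: go right to rose.
      Visit rose.
      At rose: go left to ivy.
        ivy is a leaf — visit ivy.
      At rose: no right child.

kale fig moss elm lime aster plum pear daisy ash tulip rose ivy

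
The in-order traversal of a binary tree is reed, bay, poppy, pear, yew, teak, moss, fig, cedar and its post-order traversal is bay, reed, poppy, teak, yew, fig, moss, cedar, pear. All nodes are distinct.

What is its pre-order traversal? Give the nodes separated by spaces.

pear poppy reed bay cedar moss yew teak fig

The last element of post-order is the root; it splits in-order into left and right subtrees.
Root pear: left subtree has 3 nodes {reed, bay, poppy}, right has 5 {yew, teak, moss, fig, cedar}.
  Root poppy: left subtree has 2 nodes {reed, bay}, right has 0 { }.
    Root reed: left subtree has 0 nodes { }, right has 1 {bay}.
  Root cedar: left subtree has 4 nodes {yew, teak, moss, fig}, right has 0 { }.
    Root moss: left subtree has 2 nodes {yew, teak}, right has 1 {fig}.
      Root yew: left subtree has 0 nodes { }, right has 1 {teak}.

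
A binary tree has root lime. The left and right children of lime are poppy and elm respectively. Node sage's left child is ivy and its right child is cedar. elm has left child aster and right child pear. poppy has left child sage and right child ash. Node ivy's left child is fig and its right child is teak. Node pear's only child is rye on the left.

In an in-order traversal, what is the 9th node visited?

In-order visits the left subtree, then the node, then the right subtree.
At lime: go left to poppy.
  At poppy: go left to sage.
    At sage: go left to ivy.
      At ivy: go left to fig.
        fig is a leaf — visit fig.
      Visit ivy.
      At ivy: go right to teak.
        teak is a leaf — visit teak.
    Visit sage.
    At sage: go right to cedar.
      cedar is a leaf — visit cedar.
  Visit poppy.
  At poppy: go right to ash.
    ash is a leaf — visit ash.
Visit lime.
At lime: go right to elm.
  At elm: go left to aster.
    aster is a leaf — visit aster.
  Visit elm.
  At elm: go right to pear.
    At pear: go left to rye.
      rye is a leaf — visit rye.
    Visit pear.
    At pear: no right child.
Full in-order sequence: fig, ivy, teak, sage, cedar, poppy, ash, lime, aster, elm, rye, pear.

aster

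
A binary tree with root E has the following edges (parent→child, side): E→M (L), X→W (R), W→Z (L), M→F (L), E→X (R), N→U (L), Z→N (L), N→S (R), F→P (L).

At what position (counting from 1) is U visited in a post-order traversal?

4

Post-order visits the left subtree, then the right subtree, then the node.
At E: go left to M.
  At M: go left to F.
    At F: go left to P.
      P is a leaf — visit P.
    At F: no right child.
    Visit F.
  At M: no right child.
  Visit M.
At E: go right to X.
  At X: no left child.
  At X: go right to W.
    At W: go left to Z.
      At Z: go left to N.
        At N: go left to U.
          U is a leaf — visit U.
        At N: go right to S.
          S is a leaf — visit S.
        Visit N.
      At Z: no right child.
      Visit Z.
    At W: no right child.
    Visit W.
  Visit X.
Visit E.
Full post-order sequence: P, F, M, U, S, N, Z, W, X, E.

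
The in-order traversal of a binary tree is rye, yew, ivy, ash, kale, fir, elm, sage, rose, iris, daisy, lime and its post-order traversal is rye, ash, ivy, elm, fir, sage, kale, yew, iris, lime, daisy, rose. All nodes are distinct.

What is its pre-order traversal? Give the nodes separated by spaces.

rose yew rye kale ivy ash sage fir elm daisy iris lime

The last element of post-order is the root; it splits in-order into left and right subtrees.
Root rose: left subtree has 8 nodes {rye, yew, ivy, ash, kale, fir, elm, sage}, right has 3 {iris, daisy, lime}.
  Root yew: left subtree has 1 node {rye}, right has 6 {ivy, ash, kale, fir, elm, sage}.
    Root kale: left subtree has 2 nodes {ivy, ash}, right has 3 {fir, elm, sage}.
      Root ivy: left subtree has 0 nodes { }, right has 1 {ash}.
      Root sage: left subtree has 2 nodes {fir, elm}, right has 0 { }.
        Root fir: left subtree has 0 nodes { }, right has 1 {elm}.
  Root daisy: left subtree has 1 node {iris}, right has 1 {lime}.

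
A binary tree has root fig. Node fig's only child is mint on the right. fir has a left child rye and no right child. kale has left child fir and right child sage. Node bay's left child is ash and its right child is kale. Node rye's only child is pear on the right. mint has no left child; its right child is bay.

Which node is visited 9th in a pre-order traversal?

Pre-order visits the node, then its left subtree, then its right subtree.
Visit fig.
At fig: no left child.
At fig: go right to mint.
  Visit mint.
  At mint: no left child.
  At mint: go right to bay.
    Visit bay.
    At bay: go left to ash.
      ash is a leaf — visit ash.
    At bay: go right to kale.
      Visit kale.
      At kale: go left to fir.
        Visit fir.
        At fir: go left to rye.
          Visit rye.
          At rye: no left child.
          At rye: go right to pear.
            pear is a leaf — visit pear.
        At fir: no right child.
      At kale: go right to sage.
        sage is a leaf — visit sage.
Full pre-order sequence: fig, mint, bay, ash, kale, fir, rye, pear, sage.

sage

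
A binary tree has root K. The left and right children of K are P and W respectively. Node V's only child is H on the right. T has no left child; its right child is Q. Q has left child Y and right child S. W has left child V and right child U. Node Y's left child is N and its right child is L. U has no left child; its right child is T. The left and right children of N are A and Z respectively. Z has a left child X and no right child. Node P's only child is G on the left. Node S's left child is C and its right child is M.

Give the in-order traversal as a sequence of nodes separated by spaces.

In-order visits the left subtree, then the node, then the right subtree.
At K: go left to P.
  At P: go left to G.
    G is a leaf — visit G.
  Visit P.
  At P: no right child.
Visit K.
At K: go right to W.
  At W: go left to V.
    At V: no left child.
    Visit V.
    At V: go right to H.
      H is a leaf — visit H.
  Visit W.
  At W: go right to U.
    At U: no left child.
    Visit U.
    At U: go right to T.
      At T: no left child.
      Visit T.
      At T: go right to Q.
        At Q: go left to Y.
          At Y: go left to N.
            At N: go left to A.
              A is a leaf — visit A.
            Visit N.
            At N: go right to Z.
              At Z: go left to X.
                X is a leaf — visit X.
              Visit Z.
              At Z: no right child.
          Visit Y.
          At Y: go right to L.
            L is a leaf — visit L.
        Visit Q.
        At Q: go right to S.
          At S: go left to C.
            C is a leaf — visit C.
          Visit S.
          At S: go right to M.
            M is a leaf — visit M.

G P K V H W U T A N X Z Y L Q C S M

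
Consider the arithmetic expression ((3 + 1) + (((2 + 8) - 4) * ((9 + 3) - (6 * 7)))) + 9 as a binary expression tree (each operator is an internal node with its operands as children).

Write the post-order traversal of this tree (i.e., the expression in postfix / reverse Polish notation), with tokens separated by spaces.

3 1 + 2 8 + 4 - 9 3 + 6 7 * - * + 9 +

Post-order on an expression tree gives postfix notation: for each operator, emit left operand, right operand, then the operator.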